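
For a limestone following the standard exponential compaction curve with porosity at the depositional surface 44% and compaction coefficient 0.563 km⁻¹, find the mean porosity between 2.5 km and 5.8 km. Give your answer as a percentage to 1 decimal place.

⟨n⟩ = (1/(Z₂−Z₁)) ∫ n₀ e^(−kZ) dZ = n₀·(e^(−k·Z₁) − e^(−k·Z₂)) / (k·(Z₂−Z₁))
e^(−0.563×2.5) = 0.2448; e^(−0.563×5.8) = 0.0382
⟨n⟩ = 0.44 × (0.2448 − 0.0382) / (0.563 × 3.3) = 0.44 × 0.1112 = 0.0489

4.9%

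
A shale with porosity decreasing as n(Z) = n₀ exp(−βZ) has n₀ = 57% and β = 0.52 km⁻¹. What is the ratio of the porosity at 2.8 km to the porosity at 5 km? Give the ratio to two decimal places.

n(Z₁)/n(Z₂) = e^(−β·Z₁)/e^(−β·Z₂) = e^{β(Z₂−Z₁)}
= exp(0.52 × 2.2) = exp(1.144) = 3.1393

3.14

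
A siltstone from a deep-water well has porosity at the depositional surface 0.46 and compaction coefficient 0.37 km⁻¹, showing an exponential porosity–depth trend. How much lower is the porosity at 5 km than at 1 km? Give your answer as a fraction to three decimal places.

0.245

phi(1) = 0.46·e^(−0.37×1) = 0.3177
phi(5) = 0.46·e^(−0.37×5) = 0.0723
Δphi = 0.3177 − 0.0723 = 0.2454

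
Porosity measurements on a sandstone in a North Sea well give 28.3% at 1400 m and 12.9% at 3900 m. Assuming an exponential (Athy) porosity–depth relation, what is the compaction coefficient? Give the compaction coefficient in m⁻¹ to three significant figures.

0.000314 m⁻¹

Working in km (1 km = 1000 m; k in km⁻¹ = k in m⁻¹ × 1000):
Athy: φ(z) = φ₀ e^(−kz) ⇒ φ₁/φ₂ = e^{k(z₂−z₁)} ⇒ k = ln(φ₁/φ₂)/(z₂−z₁)
k = ln(0.283/0.129) / (3.9 − 1.4) = ln(2.194) / 2.5 = 0.7856 / 2.5 = 0.3143 km⁻¹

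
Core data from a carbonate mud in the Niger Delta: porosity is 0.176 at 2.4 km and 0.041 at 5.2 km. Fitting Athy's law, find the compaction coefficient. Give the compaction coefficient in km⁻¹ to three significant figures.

0.520 km⁻¹

Athy: φ(Z) = φ₀ e^(−cZ) ⇒ φ₁/φ₂ = e^{c(Z₂−Z₁)} ⇒ c = ln(φ₁/φ₂)/(Z₂−Z₁)
c = ln(0.176/0.041) / (5.2 − 2.4) = ln(4.293) / 2.8 = 1.4569 / 2.8 = 0.5203 km⁻¹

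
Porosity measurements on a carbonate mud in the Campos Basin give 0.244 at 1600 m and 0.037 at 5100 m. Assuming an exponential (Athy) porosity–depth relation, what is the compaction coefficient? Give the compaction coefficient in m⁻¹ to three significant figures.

Working in km (1 km = 1000 m; k in km⁻¹ = k in m⁻¹ × 1000):
Athy: φ(Z) = φ₀ e^(−kZ) ⇒ φ₁/φ₂ = e^{k(Z₂−Z₁)} ⇒ k = ln(φ₁/φ₂)/(Z₂−Z₁)
k = ln(0.244/0.037) / (5.1 − 1.6) = ln(6.595) / 3.5 = 1.8863 / 3.5 = 0.5389 km⁻¹

0.000539 m⁻¹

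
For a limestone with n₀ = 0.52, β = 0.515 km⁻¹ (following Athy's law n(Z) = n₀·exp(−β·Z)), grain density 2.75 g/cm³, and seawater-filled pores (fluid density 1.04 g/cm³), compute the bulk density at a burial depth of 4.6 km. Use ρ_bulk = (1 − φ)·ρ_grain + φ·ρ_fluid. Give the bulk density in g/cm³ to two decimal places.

2.67 g/cm³

Porosity at depth: n = 0.52·exp(−0.515×4.6) = 0.52×0.0936 = 0.0487
Bulk density: ρ_b = (1−n)ρ_g + n·ρ_f = 0.9513×2.75 + 0.0487×1.04
       = 2.616 + 0.051 = 2.667 g/cm³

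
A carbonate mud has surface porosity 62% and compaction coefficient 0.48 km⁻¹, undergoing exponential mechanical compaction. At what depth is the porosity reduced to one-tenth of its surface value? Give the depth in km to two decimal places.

phi/phi₀ = 1/10 ⇒ exp(−k·z) = 1/10 ⇒ z = ln(10) / k
z = 2.3026 / 0.48 = 4.797 km

4.80 km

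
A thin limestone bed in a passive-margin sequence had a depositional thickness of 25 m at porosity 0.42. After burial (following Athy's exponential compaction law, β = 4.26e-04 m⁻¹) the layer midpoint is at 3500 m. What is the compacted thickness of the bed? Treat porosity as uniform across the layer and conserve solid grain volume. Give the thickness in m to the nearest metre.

16 m

Working in km (1 km = 1000 m; β in km⁻¹ = β in m⁻¹ × 1000):
Porosity at 3.5 km: φ = 0.42·exp(−0.426×3.5) = 0.0946
Solid-volume conservation: h(1−φ) = h₀(1−φ₀) ⇒ h = h₀·(1−φ₀)/(1−φ)
h = 0.025 × (1 − 0.42)/(1 − 0.0946) = 0.025 × 0.6406 = 0.0160 km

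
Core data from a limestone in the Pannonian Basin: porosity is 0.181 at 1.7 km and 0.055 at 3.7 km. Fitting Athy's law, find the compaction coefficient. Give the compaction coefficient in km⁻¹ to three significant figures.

Athy: phi(d) = phi₀ e^(−kd) ⇒ phi₁/phi₂ = e^{k(d₂−d₁)} ⇒ k = ln(phi₁/phi₂)/(d₂−d₁)
k = ln(0.181/0.055) / (3.7 − 1.7) = ln(3.291) / 2 = 1.1912 / 2 = 0.5956 km⁻¹

0.596 km⁻¹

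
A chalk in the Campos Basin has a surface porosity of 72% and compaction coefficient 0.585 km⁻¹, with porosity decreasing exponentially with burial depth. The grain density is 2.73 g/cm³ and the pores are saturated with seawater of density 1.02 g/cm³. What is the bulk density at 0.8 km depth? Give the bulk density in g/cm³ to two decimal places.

1.96 g/cm³

Porosity at depth: φ = 0.72·exp(−0.585×0.8) = 0.72×0.6263 = 0.4509
Bulk density: ρ_b = (1−φ)ρ_g + φ·ρ_f = 0.5491×2.73 + 0.4509×1.02
       = 1.499 + 0.460 = 1.959 g/cm³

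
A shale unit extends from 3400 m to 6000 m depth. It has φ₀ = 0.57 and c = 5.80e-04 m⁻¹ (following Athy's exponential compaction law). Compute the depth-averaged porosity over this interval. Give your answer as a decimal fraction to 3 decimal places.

0.041

Working in km (1 km = 1000 m; c in km⁻¹ = c in m⁻¹ × 1000):
⟨φ⟩ = (1/(d₂−d₁)) ∫ φ₀ e^(−cd) dd = φ₀·(e^(−c·d₁) − e^(−c·d₂)) / (c·(d₂−d₁))
e^(−0.58×3.4) = 0.1392; e^(−0.58×6) = 0.0308
⟨φ⟩ = 0.57 × (0.1392 − 0.0308) / (0.58 × 2.6) = 0.57 × 0.0719 = 0.0410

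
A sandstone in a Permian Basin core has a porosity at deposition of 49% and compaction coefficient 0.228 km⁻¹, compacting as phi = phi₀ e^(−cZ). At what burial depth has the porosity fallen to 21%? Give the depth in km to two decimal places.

3.72 km

Invert Athy's law: Z = ln(phi₀/phi) / c
Z = ln(0.49/0.21) / 0.228 = ln(2.333) / 0.228 = 0.8473 / 0.228 = 3.716 km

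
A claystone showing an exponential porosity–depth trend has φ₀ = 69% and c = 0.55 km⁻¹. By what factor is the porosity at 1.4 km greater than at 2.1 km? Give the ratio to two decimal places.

φ(z₁)/φ(z₂) = e^(−c·z₁)/e^(−c·z₂) = e^{c(z₂−z₁)}
= exp(0.55 × 0.7) = exp(0.385) = 1.4696

1.47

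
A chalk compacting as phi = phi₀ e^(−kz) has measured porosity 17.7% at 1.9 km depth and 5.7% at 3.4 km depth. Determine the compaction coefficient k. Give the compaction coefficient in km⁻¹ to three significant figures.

0.755 km⁻¹

Athy: phi(z) = phi₀ e^(−kz) ⇒ phi₁/phi₂ = e^{k(z₂−z₁)} ⇒ k = ln(phi₁/phi₂)/(z₂−z₁)
k = ln(0.177/0.057) / (3.4 − 1.9) = ln(3.105) / 1.5 = 1.1331 / 1.5 = 0.7554 km⁻¹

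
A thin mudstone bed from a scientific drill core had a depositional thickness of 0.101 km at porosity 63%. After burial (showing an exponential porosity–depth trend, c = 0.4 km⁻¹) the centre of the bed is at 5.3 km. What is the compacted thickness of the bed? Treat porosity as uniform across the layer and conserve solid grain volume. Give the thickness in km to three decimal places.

Porosity at 5.3 km: n = 0.63·exp(−0.4×5.3) = 0.0756
Solid-volume conservation: h(1−n) = h₀(1−n₀) ⇒ h = h₀·(1−n₀)/(1−n)
h = 0.101 × (1 − 0.63)/(1 − 0.0756) = 0.101 × 0.4003 = 0.0404 km

0.040 km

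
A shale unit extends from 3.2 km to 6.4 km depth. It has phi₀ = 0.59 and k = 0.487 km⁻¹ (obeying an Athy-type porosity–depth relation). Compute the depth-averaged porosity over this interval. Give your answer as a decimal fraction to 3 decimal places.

0.063

⟨phi⟩ = (1/(Z₂−Z₁)) ∫ phi₀ e^(−kZ) dZ = phi₀·(e^(−k·Z₁) − e^(−k·Z₂)) / (k·(Z₂−Z₁))
e^(−0.487×3.2) = 0.2105; e^(−0.487×6.4) = 0.0443
⟨phi⟩ = 0.59 × (0.2105 − 0.0443) / (0.487 × 3.2) = 0.59 × 0.1066 = 0.0629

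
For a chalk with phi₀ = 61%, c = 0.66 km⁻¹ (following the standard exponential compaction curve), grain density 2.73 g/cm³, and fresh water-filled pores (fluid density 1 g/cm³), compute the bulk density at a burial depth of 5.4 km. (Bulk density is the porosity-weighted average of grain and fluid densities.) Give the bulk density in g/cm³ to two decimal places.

Porosity at depth: phi = 0.61·exp(−0.66×5.4) = 0.61×0.0283 = 0.0173
Bulk density: ρ_b = (1−phi)ρ_g + phi·ρ_f = 0.9827×2.73 + 0.0173×1
       = 2.683 + 0.017 = 2.700 g/cm³

2.70 g/cm³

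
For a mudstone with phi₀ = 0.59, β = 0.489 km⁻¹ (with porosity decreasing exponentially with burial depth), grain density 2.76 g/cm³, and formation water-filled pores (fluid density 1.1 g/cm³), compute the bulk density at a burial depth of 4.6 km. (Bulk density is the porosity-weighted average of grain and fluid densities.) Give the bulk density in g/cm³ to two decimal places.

Porosity at depth: phi = 0.59·exp(−0.489×4.6) = 0.59×0.1055 = 0.0622
Bulk density: ρ_b = (1−phi)ρ_g + phi·ρ_f = 0.9378×2.76 + 0.0622×1.1
       = 2.588 + 0.068 = 2.657 g/cm³

2.66 g/cm³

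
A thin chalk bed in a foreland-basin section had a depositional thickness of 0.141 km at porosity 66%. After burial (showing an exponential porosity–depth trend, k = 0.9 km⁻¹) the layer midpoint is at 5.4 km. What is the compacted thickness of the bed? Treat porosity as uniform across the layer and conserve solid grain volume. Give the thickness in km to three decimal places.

0.048 km

Porosity at 5.4 km: φ = 0.66·exp(−0.9×5.4) = 0.0051
Solid-volume conservation: h(1−φ) = h₀(1−φ₀) ⇒ h = h₀·(1−φ₀)/(1−φ)
h = 0.141 × (1 − 0.66)/(1 − 0.0051) = 0.141 × 0.3417 = 0.0482 km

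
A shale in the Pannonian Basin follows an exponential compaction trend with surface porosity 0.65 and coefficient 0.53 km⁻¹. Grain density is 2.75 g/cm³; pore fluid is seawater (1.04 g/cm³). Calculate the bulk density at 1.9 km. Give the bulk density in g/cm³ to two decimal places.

Porosity at depth: n = 0.65·exp(−0.53×1.9) = 0.65×0.3653 = 0.2375
Bulk density: ρ_b = (1−n)ρ_g + n·ρ_f = 0.7625×2.75 + 0.2375×1.04
       = 2.097 + 0.247 = 2.344 g/cm³

2.34 g/cm³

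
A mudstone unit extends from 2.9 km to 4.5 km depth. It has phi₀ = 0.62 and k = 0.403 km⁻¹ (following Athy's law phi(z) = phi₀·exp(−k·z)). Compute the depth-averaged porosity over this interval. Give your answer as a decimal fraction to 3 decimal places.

⟨phi⟩ = (1/(z₂−z₁)) ∫ phi₀ e^(−kz) dz = phi₀·(e^(−k·z₁) − e^(−k·z₂)) / (k·(z₂−z₁))
e^(−0.403×2.9) = 0.3108; e^(−0.403×4.5) = 0.1631
⟨phi⟩ = 0.62 × (0.3108 − 0.1631) / (0.403 × 1.6) = 0.62 × 0.2290 = 0.1420

0.142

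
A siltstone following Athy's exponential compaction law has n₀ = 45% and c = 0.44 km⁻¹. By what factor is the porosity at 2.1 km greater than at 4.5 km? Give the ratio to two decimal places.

n(d₁)/n(d₂) = e^(−c·d₁)/e^(−c·d₂) = e^{c(d₂−d₁)}
= exp(0.44 × 2.4) = exp(1.056) = 2.8748

2.87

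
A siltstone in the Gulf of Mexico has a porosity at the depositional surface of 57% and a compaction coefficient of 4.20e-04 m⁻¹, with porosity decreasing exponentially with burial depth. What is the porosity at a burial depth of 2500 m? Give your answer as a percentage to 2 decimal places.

Working in km (1 km = 1000 m; c in km⁻¹ = c in m⁻¹ × 1000):
phi = phi₀·exp(−c·Z) = 0.57 × exp(−0.42 × 2.5) = 0.57 × exp(−1.05)
  = 0.57 × 0.3499 = 0.1995

19.95%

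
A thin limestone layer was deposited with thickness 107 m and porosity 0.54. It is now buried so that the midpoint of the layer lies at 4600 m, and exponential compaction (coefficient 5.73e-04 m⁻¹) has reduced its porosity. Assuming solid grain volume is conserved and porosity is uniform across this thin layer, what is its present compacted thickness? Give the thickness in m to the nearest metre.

Working in km (1 km = 1000 m; β in km⁻¹ = β in m⁻¹ × 1000):
Porosity at 4.6 km: n = 0.54·exp(−0.573×4.6) = 0.0387
Solid-volume conservation: h(1−n) = h₀(1−n₀) ⇒ h = h₀·(1−n₀)/(1−n)
h = 0.107 × (1 − 0.54)/(1 − 0.0387) = 0.107 × 0.4785 = 0.0512 km

51 m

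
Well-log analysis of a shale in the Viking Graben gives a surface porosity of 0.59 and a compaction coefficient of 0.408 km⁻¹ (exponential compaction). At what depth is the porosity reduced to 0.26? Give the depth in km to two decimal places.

2.01 km

Invert Athy's law: Z = ln(n₀/n) / β
Z = ln(0.59/0.26) / 0.408 = ln(2.269) / 0.408 = 0.8194 / 0.408 = 2.008 km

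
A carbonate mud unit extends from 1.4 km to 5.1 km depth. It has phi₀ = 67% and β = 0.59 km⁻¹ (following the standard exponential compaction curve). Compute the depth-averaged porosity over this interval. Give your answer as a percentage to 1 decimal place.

11.9%

⟨phi⟩ = (1/(z₂−z₁)) ∫ phi₀ e^(−βz) dz = phi₀·(e^(−β·z₁) − e^(−β·z₂)) / (β·(z₂−z₁))
e^(−0.59×1.4) = 0.4378; e^(−0.59×5.1) = 0.0493
⟨phi⟩ = 0.67 × (0.4378 − 0.0493) / (0.59 × 3.7) = 0.67 × 0.1779 = 0.1192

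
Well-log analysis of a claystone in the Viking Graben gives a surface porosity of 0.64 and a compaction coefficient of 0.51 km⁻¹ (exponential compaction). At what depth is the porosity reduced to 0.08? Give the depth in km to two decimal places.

Invert Athy's law: z = ln(φ₀/φ) / β
z = ln(0.64/0.08) / 0.51 = ln(8) / 0.51 = 2.0794 / 0.51 = 4.077 km

4.08 km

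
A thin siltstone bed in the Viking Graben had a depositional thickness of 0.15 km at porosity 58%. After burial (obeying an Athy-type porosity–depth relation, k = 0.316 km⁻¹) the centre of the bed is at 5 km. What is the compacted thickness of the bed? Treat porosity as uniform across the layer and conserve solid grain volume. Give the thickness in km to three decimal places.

0.072 km

Porosity at 5 km: φ = 0.58·exp(−0.316×5) = 0.1195
Solid-volume conservation: h(1−φ) = h₀(1−φ₀) ⇒ h = h₀·(1−φ₀)/(1−φ)
h = 0.15 × (1 − 0.58)/(1 − 0.1195) = 0.15 × 0.4770 = 0.0715 km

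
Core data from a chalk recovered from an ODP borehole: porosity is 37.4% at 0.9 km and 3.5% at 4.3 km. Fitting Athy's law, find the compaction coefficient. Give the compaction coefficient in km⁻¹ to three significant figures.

Athy: φ(z) = φ₀ e^(−cz) ⇒ φ₁/φ₂ = e^{c(z₂−z₁)} ⇒ c = ln(φ₁/φ₂)/(z₂−z₁)
c = ln(0.374/0.035) / (4.3 − 0.9) = ln(10.69) / 3.4 = 2.3689 / 3.4 = 0.6967 km⁻¹

0.697 km⁻¹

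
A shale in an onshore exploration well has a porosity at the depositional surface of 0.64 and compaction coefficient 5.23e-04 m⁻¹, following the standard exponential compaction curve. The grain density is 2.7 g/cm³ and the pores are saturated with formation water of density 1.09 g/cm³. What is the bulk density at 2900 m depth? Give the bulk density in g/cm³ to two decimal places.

2.47 g/cm³

Working in km (1 km = 1000 m; β in km⁻¹ = β in m⁻¹ × 1000):
Porosity at depth: φ = 0.64·exp(−0.523×2.9) = 0.64×0.2194 = 0.1404
Bulk density: ρ_b = (1−φ)ρ_g + φ·ρ_f = 0.8596×2.7 + 0.1404×1.09
       = 2.321 + 0.153 = 2.474 g/cm³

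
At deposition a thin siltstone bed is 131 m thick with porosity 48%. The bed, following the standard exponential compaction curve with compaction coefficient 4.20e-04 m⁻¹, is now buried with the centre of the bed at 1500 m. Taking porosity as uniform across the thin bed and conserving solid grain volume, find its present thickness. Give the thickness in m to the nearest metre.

92 m

Working in km (1 km = 1000 m; c in km⁻¹ = c in m⁻¹ × 1000):
Porosity at 1.5 km: n = 0.48·exp(−0.42×1.5) = 0.2556
Solid-volume conservation: h(1−n) = h₀(1−n₀) ⇒ h = h₀·(1−n₀)/(1−n)
h = 0.131 × (1 − 0.48)/(1 − 0.2556) = 0.131 × 0.6986 = 0.0915 km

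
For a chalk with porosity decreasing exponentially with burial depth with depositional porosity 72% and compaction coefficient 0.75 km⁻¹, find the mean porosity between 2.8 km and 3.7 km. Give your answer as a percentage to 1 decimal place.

⟨φ⟩ = (1/(d₂−d₁)) ∫ φ₀ e^(−kd) dd = φ₀·(e^(−k·d₁) − e^(−k·d₂)) / (k·(d₂−d₁))
e^(−0.75×2.8) = 0.1225; e^(−0.75×3.7) = 0.0623
⟨φ⟩ = 0.72 × (0.1225 − 0.0623) / (0.75 × 0.9) = 0.72 × 0.0890 = 0.0641

6.4%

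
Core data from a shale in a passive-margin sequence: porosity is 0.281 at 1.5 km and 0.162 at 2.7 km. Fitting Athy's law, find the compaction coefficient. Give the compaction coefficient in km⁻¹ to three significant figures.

0.459 km⁻¹

Athy: phi(d) = phi₀ e^(−kd) ⇒ phi₁/phi₂ = e^{k(d₂−d₁)} ⇒ k = ln(phi₁/phi₂)/(d₂−d₁)
k = ln(0.281/0.162) / (2.7 − 1.5) = ln(1.735) / 1.2 = 0.5508 / 1.2 = 0.459 km⁻¹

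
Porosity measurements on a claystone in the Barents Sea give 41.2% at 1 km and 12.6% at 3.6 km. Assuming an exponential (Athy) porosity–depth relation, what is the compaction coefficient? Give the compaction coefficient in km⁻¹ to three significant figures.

Athy: φ(Z) = φ₀ e^(−kZ) ⇒ φ₁/φ₂ = e^{k(Z₂−Z₁)} ⇒ k = ln(φ₁/φ₂)/(Z₂−Z₁)
k = ln(0.412/0.126) / (3.6 − 1) = ln(3.27) / 2.6 = 1.1847 / 2.6 = 0.4557 km⁻¹

0.456 km⁻¹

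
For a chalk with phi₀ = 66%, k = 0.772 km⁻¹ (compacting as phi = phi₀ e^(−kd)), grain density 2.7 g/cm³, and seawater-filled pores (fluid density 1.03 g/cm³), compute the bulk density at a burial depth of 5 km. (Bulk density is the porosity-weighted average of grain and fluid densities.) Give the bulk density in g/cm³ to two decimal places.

2.68 g/cm³

Porosity at depth: phi = 0.66·exp(−0.772×5) = 0.66×0.0211 = 0.0139
Bulk density: ρ_b = (1−phi)ρ_g + phi·ρ_f = 0.9861×2.7 + 0.0139×1.03
       = 2.662 + 0.014 = 2.677 g/cm³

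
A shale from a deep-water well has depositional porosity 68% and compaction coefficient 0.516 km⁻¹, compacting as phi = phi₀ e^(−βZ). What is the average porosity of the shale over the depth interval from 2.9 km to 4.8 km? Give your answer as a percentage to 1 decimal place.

9.7%

⟨phi⟩ = (1/(Z₂−Z₁)) ∫ phi₀ e^(−βZ) dZ = phi₀·(e^(−β·Z₁) − e^(−β·Z₂)) / (β·(Z₂−Z₁))
e^(−0.516×2.9) = 0.2239; e^(−0.516×4.8) = 0.0840
⟨phi⟩ = 0.68 × (0.2239 − 0.0840) / (0.516 × 1.9) = 0.68 × 0.1427 = 0.0970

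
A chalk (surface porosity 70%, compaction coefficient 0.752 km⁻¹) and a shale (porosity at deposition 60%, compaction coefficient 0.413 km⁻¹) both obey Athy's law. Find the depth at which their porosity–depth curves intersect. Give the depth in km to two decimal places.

Set φ₀ₐ e^(−cₐZ) = φ₀ᵦ e^(−cᵦZ) ⇒ ln(φ₀ₐ/φ₀ᵦ) = (cₐ − cᵦ)·Z
Z = ln(0.7/0.6) / (0.752 − 0.413) = 0.1542 / 0.339 = 0.455 km

0.45 km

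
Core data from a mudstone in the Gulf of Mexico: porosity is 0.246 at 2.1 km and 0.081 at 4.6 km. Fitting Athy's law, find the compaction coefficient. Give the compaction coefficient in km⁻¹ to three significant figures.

0.444 km⁻¹

Athy: phi(z) = phi₀ e^(−kz) ⇒ phi₁/phi₂ = e^{k(z₂−z₁)} ⇒ k = ln(phi₁/phi₂)/(z₂−z₁)
k = ln(0.246/0.081) / (4.6 − 2.1) = ln(3.037) / 2.5 = 1.1109 / 2.5 = 0.4444 km⁻¹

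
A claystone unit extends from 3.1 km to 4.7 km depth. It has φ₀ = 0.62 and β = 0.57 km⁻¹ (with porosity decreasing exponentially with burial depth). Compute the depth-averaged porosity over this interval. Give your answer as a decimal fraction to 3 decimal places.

⟨φ⟩ = (1/(d₂−d₁)) ∫ φ₀ e^(−βd) dd = φ₀·(e^(−β·d₁) − e^(−β·d₂)) / (β·(d₂−d₁))
e^(−0.57×3.1) = 0.1708; e^(−0.57×4.7) = 0.0686
⟨φ⟩ = 0.62 × (0.1708 − 0.0686) / (0.57 × 1.6) = 0.62 × 0.1121 = 0.0695

0.069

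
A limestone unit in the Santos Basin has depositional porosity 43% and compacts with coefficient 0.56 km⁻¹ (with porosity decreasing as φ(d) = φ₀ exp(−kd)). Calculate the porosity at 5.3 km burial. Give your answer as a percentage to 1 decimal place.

2.2%

φ = φ₀·exp(−k·d) = 0.43 × exp(−0.56 × 5.3) = 0.43 × exp(−2.968)
  = 0.43 × 0.0514 = 0.0221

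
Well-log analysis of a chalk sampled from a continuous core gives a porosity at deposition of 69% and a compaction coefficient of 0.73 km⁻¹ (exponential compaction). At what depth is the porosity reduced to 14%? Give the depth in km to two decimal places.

Invert Athy's law: Z = ln(n₀/n) / c
Z = ln(0.69/0.14) / 0.73 = ln(4.929) / 0.73 = 1.5950 / 0.73 = 2.185 km

2.18 km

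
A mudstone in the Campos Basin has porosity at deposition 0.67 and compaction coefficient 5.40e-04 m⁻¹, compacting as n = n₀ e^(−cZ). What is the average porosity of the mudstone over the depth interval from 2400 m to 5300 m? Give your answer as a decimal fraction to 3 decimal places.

0.093

Working in km (1 km = 1000 m; c in km⁻¹ = c in m⁻¹ × 1000):
⟨n⟩ = (1/(Z₂−Z₁)) ∫ n₀ e^(−cZ) dZ = n₀·(e^(−c·Z₁) − e^(−c·Z₂)) / (c·(Z₂−Z₁))
e^(−0.54×2.4) = 0.2736; e^(−0.54×5.3) = 0.0572
⟨n⟩ = 0.67 × (0.2736 − 0.0572) / (0.54 × 2.9) = 0.67 × 0.1382 = 0.0926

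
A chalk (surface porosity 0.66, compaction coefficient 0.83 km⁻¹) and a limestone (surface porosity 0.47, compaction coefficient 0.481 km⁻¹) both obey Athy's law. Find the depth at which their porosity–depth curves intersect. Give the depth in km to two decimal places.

Set n₀ₐ e^(−cₐz) = n₀ᵦ e^(−cᵦz) ⇒ ln(n₀ₐ/n₀ᵦ) = (cₐ − cᵦ)·z
z = ln(0.66/0.47) / (0.83 − 0.481) = 0.3395 / 0.349 = 0.973 km

0.97 km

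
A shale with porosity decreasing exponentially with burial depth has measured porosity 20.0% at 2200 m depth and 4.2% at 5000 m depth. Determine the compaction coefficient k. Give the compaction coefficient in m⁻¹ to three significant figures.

0.000557 m⁻¹

Working in km (1 km = 1000 m; k in km⁻¹ = k in m⁻¹ × 1000):
Athy: n(d) = n₀ e^(−kd) ⇒ n₁/n₂ = e^{k(d₂−d₁)} ⇒ k = ln(n₁/n₂)/(d₂−d₁)
k = ln(0.2/0.042) / (5 − 2.2) = ln(4.762) / 2.8 = 1.5606 / 2.8 = 0.5574 km⁻¹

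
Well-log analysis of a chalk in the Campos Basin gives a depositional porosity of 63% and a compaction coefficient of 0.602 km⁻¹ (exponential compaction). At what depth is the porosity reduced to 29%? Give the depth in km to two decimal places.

1.29 km

Invert Athy's law: d = ln(φ₀/φ) / k
d = ln(0.63/0.29) / 0.602 = ln(2.172) / 0.602 = 0.7758 / 0.602 = 1.289 km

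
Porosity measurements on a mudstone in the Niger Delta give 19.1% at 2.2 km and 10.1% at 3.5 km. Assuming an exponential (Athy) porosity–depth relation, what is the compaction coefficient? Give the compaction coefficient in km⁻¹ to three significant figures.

Athy: phi(Z) = phi₀ e^(−kZ) ⇒ phi₁/phi₂ = e^{k(Z₂−Z₁)} ⇒ k = ln(phi₁/phi₂)/(Z₂−Z₁)
k = ln(0.191/0.101) / (3.5 − 2.2) = ln(1.891) / 1.3 = 0.6372 / 1.3 = 0.4901 km⁻¹

0.490 km⁻¹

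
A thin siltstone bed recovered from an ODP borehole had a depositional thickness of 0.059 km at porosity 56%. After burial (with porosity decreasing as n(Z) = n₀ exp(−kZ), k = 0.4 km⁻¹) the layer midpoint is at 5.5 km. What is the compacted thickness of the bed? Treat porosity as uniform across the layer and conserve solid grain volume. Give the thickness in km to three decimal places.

0.028 km

Porosity at 5.5 km: n = 0.56·exp(−0.4×5.5) = 0.0620
Solid-volume conservation: h(1−n) = h₀(1−n₀) ⇒ h = h₀·(1−n₀)/(1−n)
h = 0.059 × (1 − 0.56)/(1 − 0.0620) = 0.059 × 0.4691 = 0.0277 km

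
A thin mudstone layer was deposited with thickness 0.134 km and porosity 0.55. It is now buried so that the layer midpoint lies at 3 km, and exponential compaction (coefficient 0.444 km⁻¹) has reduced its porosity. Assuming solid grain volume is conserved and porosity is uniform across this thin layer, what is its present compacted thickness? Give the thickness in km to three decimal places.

0.071 km

Porosity at 3 km: phi = 0.55·exp(−0.444×3) = 0.1452
Solid-volume conservation: h(1−phi) = h₀(1−phi₀) ⇒ h = h₀·(1−phi₀)/(1−phi)
h = 0.134 × (1 − 0.55)/(1 − 0.1452) = 0.134 × 0.5264 = 0.0705 km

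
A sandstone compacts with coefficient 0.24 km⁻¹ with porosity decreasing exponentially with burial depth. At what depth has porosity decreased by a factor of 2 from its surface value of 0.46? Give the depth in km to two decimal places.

2.89 km

n/n₀ = 1/2 ⇒ exp(−β·d) = 1/2 ⇒ d = ln(2) / β
d = 0.6931 / 0.24 = 2.888 km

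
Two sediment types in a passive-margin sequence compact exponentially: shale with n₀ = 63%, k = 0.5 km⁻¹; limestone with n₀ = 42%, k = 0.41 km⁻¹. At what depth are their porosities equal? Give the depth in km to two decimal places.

Set n₀ₐ e^(−kₐd) = n₀ᵦ e^(−kᵦd) ⇒ ln(n₀ₐ/n₀ᵦ) = (kₐ − kᵦ)·d
d = ln(0.63/0.42) / (0.5 − 0.41) = 0.4055 / 0.09 = 4.505 km

4.51 km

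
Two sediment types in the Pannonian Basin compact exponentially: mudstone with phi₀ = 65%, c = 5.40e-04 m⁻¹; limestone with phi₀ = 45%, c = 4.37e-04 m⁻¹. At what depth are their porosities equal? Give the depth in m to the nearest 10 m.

3570 m

Working in km (1 km = 1000 m; c in km⁻¹ = c in m⁻¹ × 1000):
Set phi₀ₐ e^(−cₐz) = phi₀ᵦ e^(−cᵦz) ⇒ ln(phi₀ₐ/phi₀ᵦ) = (cₐ − cᵦ)·z
z = ln(0.65/0.45) / (0.54 − 0.437) = 0.3677 / 0.103 = 3.570 km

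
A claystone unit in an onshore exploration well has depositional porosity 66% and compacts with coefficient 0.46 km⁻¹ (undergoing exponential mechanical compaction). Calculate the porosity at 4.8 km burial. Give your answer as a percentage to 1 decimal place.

n = n₀·exp(−k·d) = 0.66 × exp(−0.46 × 4.8) = 0.66 × exp(−2.208)
  = 0.66 × 0.1099 = 0.0725

7.3%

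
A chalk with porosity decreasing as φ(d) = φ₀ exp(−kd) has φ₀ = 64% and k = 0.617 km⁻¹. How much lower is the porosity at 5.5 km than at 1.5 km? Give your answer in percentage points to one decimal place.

23.2 percentage points

φ(1.5) = 0.64·e^(−0.617×1.5) = 0.2537
φ(5.5) = 0.64·e^(−0.617×5.5) = 0.0215
Δφ = 0.2537 − 0.0215 = 0.2322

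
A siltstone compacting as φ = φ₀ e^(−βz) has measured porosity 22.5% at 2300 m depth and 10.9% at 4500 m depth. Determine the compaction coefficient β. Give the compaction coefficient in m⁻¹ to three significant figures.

0.000329 m⁻¹

Working in km (1 km = 1000 m; β in km⁻¹ = β in m⁻¹ × 1000):
Athy: φ(z) = φ₀ e^(−βz) ⇒ φ₁/φ₂ = e^{β(z₂−z₁)} ⇒ β = ln(φ₁/φ₂)/(z₂−z₁)
β = ln(0.225/0.109) / (4.5 − 2.3) = ln(2.064) / 2.2 = 0.7248 / 2.2 = 0.3294 km⁻¹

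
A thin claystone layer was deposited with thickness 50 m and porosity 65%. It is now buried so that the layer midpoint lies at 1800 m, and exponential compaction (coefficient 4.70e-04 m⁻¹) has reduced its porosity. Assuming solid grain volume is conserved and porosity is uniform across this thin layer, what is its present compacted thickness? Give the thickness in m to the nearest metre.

24 m

Working in km (1 km = 1000 m; k in km⁻¹ = k in m⁻¹ × 1000):
Porosity at 1.8 km: phi = 0.65·exp(−0.47×1.8) = 0.2789
Solid-volume conservation: h(1−phi) = h₀(1−phi₀) ⇒ h = h₀·(1−phi₀)/(1−phi)
h = 0.05 × (1 − 0.65)/(1 − 0.2789) = 0.05 × 0.4854 = 0.0243 km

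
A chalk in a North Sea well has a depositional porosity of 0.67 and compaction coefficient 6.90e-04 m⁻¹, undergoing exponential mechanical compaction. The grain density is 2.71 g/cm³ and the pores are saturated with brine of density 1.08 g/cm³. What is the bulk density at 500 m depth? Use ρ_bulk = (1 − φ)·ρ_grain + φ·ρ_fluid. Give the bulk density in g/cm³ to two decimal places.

1.94 g/cm³

Working in km (1 km = 1000 m; c in km⁻¹ = c in m⁻¹ × 1000):
Porosity at depth: n = 0.67·exp(−0.69×0.5) = 0.67×0.7082 = 0.4745
Bulk density: ρ_b = (1−n)ρ_g + n·ρ_f = 0.5255×2.71 + 0.4745×1.08
       = 1.424 + 0.512 = 1.937 g/cm³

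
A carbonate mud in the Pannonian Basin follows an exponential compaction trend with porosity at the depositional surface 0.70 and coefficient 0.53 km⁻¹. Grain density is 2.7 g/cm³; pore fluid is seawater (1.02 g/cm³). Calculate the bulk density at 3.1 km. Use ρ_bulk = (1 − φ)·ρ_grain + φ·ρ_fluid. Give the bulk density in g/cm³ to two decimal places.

2.47 g/cm³

Porosity at depth: φ = 0.7·exp(−0.53×3.1) = 0.7×0.1934 = 0.1354
Bulk density: ρ_b = (1−φ)ρ_g + φ·ρ_f = 0.8646×2.7 + 0.1354×1.02
       = 2.334 + 0.138 = 2.473 g/cm³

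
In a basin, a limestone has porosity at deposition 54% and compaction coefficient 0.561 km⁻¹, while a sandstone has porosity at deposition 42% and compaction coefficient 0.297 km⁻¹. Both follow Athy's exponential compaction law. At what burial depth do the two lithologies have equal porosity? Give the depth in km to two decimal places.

Set phi₀ₐ e^(−kₐz) = phi₀ᵦ e^(−kᵦz) ⇒ ln(phi₀ₐ/phi₀ᵦ) = (kₐ − kᵦ)·z
z = ln(0.54/0.42) / (0.561 − 0.297) = 0.2513 / 0.264 = 0.952 km

0.95 km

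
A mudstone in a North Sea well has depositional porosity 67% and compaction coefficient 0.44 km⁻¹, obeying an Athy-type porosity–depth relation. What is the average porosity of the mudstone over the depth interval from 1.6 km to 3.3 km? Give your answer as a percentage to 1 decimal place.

23.3%

⟨n⟩ = (1/(z₂−z₁)) ∫ n₀ e^(−cz) dz = n₀·(e^(−c·z₁) − e^(−c·z₂)) / (c·(z₂−z₁))
e^(−0.44×1.6) = 0.4946; e^(−0.44×3.3) = 0.2341
⟨n⟩ = 0.67 × (0.4946 − 0.2341) / (0.44 × 1.7) = 0.67 × 0.3483 = 0.2333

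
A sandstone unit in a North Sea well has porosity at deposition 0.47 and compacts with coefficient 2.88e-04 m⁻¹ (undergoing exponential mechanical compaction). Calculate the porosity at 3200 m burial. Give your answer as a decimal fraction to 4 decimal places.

Working in km (1 km = 1000 m; c in km⁻¹ = c in m⁻¹ × 1000):
φ = φ₀·exp(−c·z) = 0.47 × exp(−0.288 × 3.2) = 0.47 × exp(−0.9216)
  = 0.47 × 0.3979 = 0.1870

0.1870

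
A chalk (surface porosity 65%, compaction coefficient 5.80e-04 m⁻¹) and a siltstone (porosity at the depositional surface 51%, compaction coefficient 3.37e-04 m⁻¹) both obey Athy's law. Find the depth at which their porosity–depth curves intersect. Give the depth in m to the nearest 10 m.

Working in km (1 km = 1000 m; c in km⁻¹ = c in m⁻¹ × 1000):
Set phi₀ₐ e^(−cₐZ) = phi₀ᵦ e^(−cᵦZ) ⇒ ln(phi₀ₐ/phi₀ᵦ) = (cₐ − cᵦ)·Z
Z = ln(0.65/0.51) / (0.58 − 0.337) = 0.2426 / 0.243 = 0.998 km

1000 m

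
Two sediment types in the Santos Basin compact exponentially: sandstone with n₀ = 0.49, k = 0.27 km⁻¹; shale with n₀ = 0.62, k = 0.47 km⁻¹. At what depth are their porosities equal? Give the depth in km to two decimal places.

1.18 km

Set n₀ₐ e^(−kₐd) = n₀ᵦ e^(−kᵦd) ⇒ ln(n₀ₐ/n₀ᵦ) = (kₐ − kᵦ)·d
d = ln(0.49/0.62) / (0.27 − 0.47) = -0.2353 / -0.2 = 1.177 km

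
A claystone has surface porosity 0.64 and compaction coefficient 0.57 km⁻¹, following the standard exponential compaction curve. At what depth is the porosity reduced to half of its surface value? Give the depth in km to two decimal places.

1.22 km

φ/φ₀ = 1/2 ⇒ exp(−k·z) = 1/2 ⇒ z = ln(2) / k
z = 0.6931 / 0.57 = 1.216 km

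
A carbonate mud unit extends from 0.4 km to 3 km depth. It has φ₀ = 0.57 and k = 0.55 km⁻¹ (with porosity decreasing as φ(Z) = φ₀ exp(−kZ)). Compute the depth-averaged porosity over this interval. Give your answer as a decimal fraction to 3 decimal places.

⟨φ⟩ = (1/(Z₂−Z₁)) ∫ φ₀ e^(−kZ) dZ = φ₀·(e^(−k·Z₁) − e^(−k·Z₂)) / (k·(Z₂−Z₁))
e^(−0.55×0.4) = 0.8025; e^(−0.55×3) = 0.1920
⟨φ⟩ = 0.57 × (0.8025 − 0.1920) / (0.55 × 2.6) = 0.57 × 0.4269 = 0.2433

0.243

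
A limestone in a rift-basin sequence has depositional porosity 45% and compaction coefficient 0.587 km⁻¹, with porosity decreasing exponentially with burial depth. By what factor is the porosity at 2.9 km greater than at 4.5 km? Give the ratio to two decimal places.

2.56

phi(Z₁)/phi(Z₂) = e^(−k·Z₁)/e^(−k·Z₂) = e^{k(Z₂−Z₁)}
= exp(0.587 × 1.6) = exp(0.9392) = 2.5579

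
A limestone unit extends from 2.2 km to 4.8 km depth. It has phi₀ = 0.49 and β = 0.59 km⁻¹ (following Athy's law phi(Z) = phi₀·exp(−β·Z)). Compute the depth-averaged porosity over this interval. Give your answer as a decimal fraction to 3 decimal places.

0.068

⟨phi⟩ = (1/(Z₂−Z₁)) ∫ phi₀ e^(−βZ) dZ = phi₀·(e^(−β·Z₁) − e^(−β·Z₂)) / (β·(Z₂−Z₁))
e^(−0.59×2.2) = 0.2731; e^(−0.59×4.8) = 0.0589
⟨phi⟩ = 0.49 × (0.2731 − 0.0589) / (0.59 × 2.6) = 0.49 × 0.1396 = 0.0684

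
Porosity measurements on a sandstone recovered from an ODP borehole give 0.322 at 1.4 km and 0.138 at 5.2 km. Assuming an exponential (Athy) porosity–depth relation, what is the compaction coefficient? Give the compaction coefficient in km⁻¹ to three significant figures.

0.223 km⁻¹

Athy: φ(d) = φ₀ e^(−cd) ⇒ φ₁/φ₂ = e^{c(d₂−d₁)} ⇒ c = ln(φ₁/φ₂)/(d₂−d₁)
c = ln(0.322/0.138) / (5.2 − 1.4) = ln(2.333) / 3.8 = 0.8473 / 3.8 = 0.223 km⁻¹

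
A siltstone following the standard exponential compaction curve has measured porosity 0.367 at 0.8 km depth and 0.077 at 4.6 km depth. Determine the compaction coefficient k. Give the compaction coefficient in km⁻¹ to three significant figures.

0.411 km⁻¹

Athy: φ(z) = φ₀ e^(−kz) ⇒ φ₁/φ₂ = e^{k(z₂−z₁)} ⇒ k = ln(φ₁/φ₂)/(z₂−z₁)
k = ln(0.367/0.077) / (4.6 − 0.8) = ln(4.766) / 3.8 = 1.5616 / 3.8 = 0.4109 km⁻¹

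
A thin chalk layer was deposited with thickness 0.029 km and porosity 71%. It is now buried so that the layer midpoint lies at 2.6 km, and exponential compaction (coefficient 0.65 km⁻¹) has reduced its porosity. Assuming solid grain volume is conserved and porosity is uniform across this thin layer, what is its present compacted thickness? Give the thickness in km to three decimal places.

Porosity at 2.6 km: n = 0.71·exp(−0.65×2.6) = 0.1310
Solid-volume conservation: h(1−n) = h₀(1−n₀) ⇒ h = h₀·(1−n₀)/(1−n)
h = 0.029 × (1 − 0.71)/(1 − 0.1310) = 0.029 × 0.3337 = 0.0097 km

0.010 km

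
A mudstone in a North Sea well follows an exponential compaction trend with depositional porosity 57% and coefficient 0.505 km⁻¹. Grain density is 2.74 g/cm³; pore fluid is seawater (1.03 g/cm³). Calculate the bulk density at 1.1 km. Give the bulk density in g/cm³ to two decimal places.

Porosity at depth: phi = 0.57·exp(−0.505×1.1) = 0.57×0.5738 = 0.3271
Bulk density: ρ_b = (1−phi)ρ_g + phi·ρ_f = 0.6729×2.74 + 0.3271×1.03
       = 1.844 + 0.337 = 2.181 g/cm³

2.18 g/cm³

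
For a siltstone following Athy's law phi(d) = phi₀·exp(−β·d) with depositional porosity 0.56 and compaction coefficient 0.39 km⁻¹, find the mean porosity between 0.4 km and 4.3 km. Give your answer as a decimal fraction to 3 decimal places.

0.246

⟨phi⟩ = (1/(d₂−d₁)) ∫ phi₀ e^(−βd) dd = phi₀·(e^(−β·d₁) − e^(−β·d₂)) / (β·(d₂−d₁))
e^(−0.39×0.4) = 0.8556; e^(−0.39×4.3) = 0.1869
⟨phi⟩ = 0.56 × (0.8556 − 0.1869) / (0.39 × 3.9) = 0.56 × 0.4396 = 0.2462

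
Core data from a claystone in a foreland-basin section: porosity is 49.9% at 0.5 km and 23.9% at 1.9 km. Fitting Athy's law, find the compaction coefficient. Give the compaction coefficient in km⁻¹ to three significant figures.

0.526 km⁻¹

Athy: n(Z) = n₀ e^(−βZ) ⇒ n₁/n₂ = e^{β(Z₂−Z₁)} ⇒ β = ln(n₁/n₂)/(Z₂−Z₁)
β = ln(0.499/0.239) / (1.9 − 0.5) = ln(2.088) / 1.4 = 0.7361 / 1.4 = 0.5258 km⁻¹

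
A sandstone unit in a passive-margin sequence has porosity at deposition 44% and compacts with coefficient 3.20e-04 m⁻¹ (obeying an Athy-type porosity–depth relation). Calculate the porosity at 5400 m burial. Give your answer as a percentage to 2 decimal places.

Working in km (1 km = 1000 m; β in km⁻¹ = β in m⁻¹ × 1000):
φ = φ₀·exp(−β·z) = 0.44 × exp(−0.32 × 5.4) = 0.44 × exp(−1.728)
  = 0.44 × 0.1776 = 0.0782

7.82%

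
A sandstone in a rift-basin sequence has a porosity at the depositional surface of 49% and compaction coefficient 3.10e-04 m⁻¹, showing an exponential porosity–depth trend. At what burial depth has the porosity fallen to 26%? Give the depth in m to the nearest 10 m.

2040 m

Working in km (1 km = 1000 m; k in km⁻¹ = k in m⁻¹ × 1000):
Invert Athy's law: Z = ln(phi₀/phi) / k
Z = ln(0.49/0.26) / 0.31 = ln(1.885) / 0.31 = 0.6337 / 0.31 = 2.044 km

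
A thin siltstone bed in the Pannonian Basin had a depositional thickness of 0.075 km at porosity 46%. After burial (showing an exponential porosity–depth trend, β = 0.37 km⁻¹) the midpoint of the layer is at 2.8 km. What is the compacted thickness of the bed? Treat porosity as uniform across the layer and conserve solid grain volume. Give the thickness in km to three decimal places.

Porosity at 2.8 km: phi = 0.46·exp(−0.37×2.8) = 0.1632
Solid-volume conservation: h(1−phi) = h₀(1−phi₀) ⇒ h = h₀·(1−phi₀)/(1−phi)
h = 0.075 × (1 − 0.46)/(1 − 0.1632) = 0.075 × 0.6453 = 0.0484 km

0.048 km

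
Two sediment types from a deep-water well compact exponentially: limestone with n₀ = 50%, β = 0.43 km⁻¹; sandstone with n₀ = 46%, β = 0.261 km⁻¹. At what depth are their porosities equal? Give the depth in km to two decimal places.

Set n₀ₐ e^(−βₐz) = n₀ᵦ e^(−βᵦz) ⇒ ln(n₀ₐ/n₀ᵦ) = (βₐ − βᵦ)·z
z = ln(0.5/0.46) / (0.43 − 0.261) = 0.0834 / 0.169 = 0.493 km

0.49 km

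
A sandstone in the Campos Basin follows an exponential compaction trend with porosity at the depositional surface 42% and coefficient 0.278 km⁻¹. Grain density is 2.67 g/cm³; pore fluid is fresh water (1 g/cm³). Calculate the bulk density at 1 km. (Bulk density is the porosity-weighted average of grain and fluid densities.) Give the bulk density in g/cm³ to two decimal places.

Porosity at depth: n = 0.42·exp(−0.278×1) = 0.42×0.7573 = 0.3181
Bulk density: ρ_b = (1−n)ρ_g + n·ρ_f = 0.6819×2.67 + 0.3181×1
       = 1.821 + 0.318 = 2.139 g/cm³

2.14 g/cm³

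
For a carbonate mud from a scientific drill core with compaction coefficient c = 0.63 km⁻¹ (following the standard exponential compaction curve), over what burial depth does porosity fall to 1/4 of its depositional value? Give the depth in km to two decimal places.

2.20 km

n/n₀ = 1/4 ⇒ exp(−c·Z) = 1/4 ⇒ Z = ln(4) / c
Z = 1.3863 / 0.63 = 2.200 km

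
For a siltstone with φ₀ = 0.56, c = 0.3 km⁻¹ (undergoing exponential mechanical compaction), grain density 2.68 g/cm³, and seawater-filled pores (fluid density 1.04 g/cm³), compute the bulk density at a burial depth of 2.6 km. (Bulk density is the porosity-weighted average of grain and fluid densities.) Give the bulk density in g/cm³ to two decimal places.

Porosity at depth: φ = 0.56·exp(−0.3×2.6) = 0.56×0.4584 = 0.2567
Bulk density: ρ_b = (1−φ)ρ_g + φ·ρ_f = 0.7433×2.68 + 0.2567×1.04
       = 1.992 + 0.267 = 2.259 g/cm³

2.26 g/cm³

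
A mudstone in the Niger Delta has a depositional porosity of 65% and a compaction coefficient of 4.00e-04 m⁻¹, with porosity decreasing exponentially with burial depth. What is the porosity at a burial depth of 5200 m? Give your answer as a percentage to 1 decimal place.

Working in km (1 km = 1000 m; c in km⁻¹ = c in m⁻¹ × 1000):
φ = φ₀·exp(−c·z) = 0.65 × exp(−0.4 × 5.2) = 0.65 × exp(−2.08)
  = 0.65 × 0.1249 = 0.0812

8.1%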